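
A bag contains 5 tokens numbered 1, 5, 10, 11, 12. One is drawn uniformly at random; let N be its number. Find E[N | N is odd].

P(N is odd) = 3/5.
Σ over the event: 1·1/5 + 5·1/5 + 11·1/5 = 17/5.
E[N | N is odd] = (17/5) / (3/5) = 17/3.

17/3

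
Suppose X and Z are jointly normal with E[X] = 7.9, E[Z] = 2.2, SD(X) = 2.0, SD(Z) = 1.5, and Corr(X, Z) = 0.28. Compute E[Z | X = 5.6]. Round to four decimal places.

The regression of Z on X has slope ρ·σ_Z/σ_X and passes through (μ_X, μ_Z).
E[Z | X=5.6] = 2.2 + (0.28)·(1.5/2.0)·(5.6 − (7.9)) = 2.2 + (0.21)·(-2.3) = 1.7170.

1.7170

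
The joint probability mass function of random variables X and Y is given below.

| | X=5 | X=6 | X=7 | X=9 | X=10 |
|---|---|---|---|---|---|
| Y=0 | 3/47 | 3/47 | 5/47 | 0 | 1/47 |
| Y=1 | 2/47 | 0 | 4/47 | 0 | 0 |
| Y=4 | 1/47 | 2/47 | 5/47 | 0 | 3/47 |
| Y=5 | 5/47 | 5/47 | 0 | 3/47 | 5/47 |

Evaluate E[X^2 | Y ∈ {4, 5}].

P(Y ∈ {4, 5}) = 29/47.
Σ X^2·P over the event = 25·(1/47) + 25·(5/47) + 36·(2/47) + 36·(5/47) + 49·(5/47) + 81·(3/47) + 100·(3/47) + 100·(5/47) = 1690/47.
E[X^2 | Y ∈ {4, 5}] = (1690/47) / (29/47) = 1690/29.

1690/29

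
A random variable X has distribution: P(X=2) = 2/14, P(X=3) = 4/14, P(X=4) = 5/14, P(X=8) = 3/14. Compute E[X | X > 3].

11/2

P(X > 3) = 4/7.
Σ over the event: 4·5/14 + 8·3/14 = 22/7.
E[X | X > 3] = (22/7) / (4/7) = 11/2.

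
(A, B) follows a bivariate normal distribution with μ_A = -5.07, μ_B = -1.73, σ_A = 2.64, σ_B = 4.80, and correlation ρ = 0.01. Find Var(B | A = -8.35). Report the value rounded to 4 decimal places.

23.0377

For a bivariate normal, Var(B | A=x) = σ_B²(1 − ρ²).
Var(B | A=-8.35) = (4.80)²·(1 − (0.01)²) = 23.04·0.9999 = 23.0377.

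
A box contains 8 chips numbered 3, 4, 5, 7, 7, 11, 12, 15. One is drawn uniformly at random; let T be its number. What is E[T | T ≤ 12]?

7

P(T ≤ 12) = 7/8.
Σ over the event: 3·1/8 + 4·1/8 + 5·1/8 + 7·1/4 + 11·1/8 + 12·1/8 = 49/8.
E[T | T ≤ 12] = (49/8) / (7/8) = 7.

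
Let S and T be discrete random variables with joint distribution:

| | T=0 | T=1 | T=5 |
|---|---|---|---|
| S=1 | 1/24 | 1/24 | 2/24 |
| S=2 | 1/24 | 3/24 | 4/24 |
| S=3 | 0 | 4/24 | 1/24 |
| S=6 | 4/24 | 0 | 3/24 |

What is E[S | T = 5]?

P(T = 5) = 5/12.
Σ S·P over the event = 1·(2/24) + 2·(4/24) + 3·(1/24) + 6·(3/24) = 31/24.
E[S | T = 5] = (31/24) / (5/12) = 31/10.

31/10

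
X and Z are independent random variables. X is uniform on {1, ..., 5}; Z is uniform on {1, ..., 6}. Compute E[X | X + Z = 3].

P(X + Z = 3) = 1/15.
Summing X·P(x,y) over outcomes with X + Z = 3 gives 1/10.
E[X | X + Z = 3] = (1/10) / (1/15) = 3/2.

3/2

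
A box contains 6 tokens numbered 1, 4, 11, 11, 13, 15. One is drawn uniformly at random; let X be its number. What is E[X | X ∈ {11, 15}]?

37/3

P(X ∈ {11, 15}) = 1/2.
Σ over the event: 11·1/3 + 15·1/6 = 37/6.
E[X | X ∈ {11, 15}] = (37/6) / (1/2) = 37/3.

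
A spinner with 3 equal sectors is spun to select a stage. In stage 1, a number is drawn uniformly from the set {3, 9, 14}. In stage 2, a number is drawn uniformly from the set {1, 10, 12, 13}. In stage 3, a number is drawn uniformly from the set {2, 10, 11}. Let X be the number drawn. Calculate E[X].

E[X | stage 1] = (3+9+14)/3 = 26/3.
E[X | stage 2] = (1+10+12+13)/4 = 9.
E[X | stage 3] = (2+10+11)/3 = 23/3.
By the law of total expectation,
E[X] = (1/3)·(26/3) + (1/3)·(9) + (1/3)·(23/3) = 76/9.

76/9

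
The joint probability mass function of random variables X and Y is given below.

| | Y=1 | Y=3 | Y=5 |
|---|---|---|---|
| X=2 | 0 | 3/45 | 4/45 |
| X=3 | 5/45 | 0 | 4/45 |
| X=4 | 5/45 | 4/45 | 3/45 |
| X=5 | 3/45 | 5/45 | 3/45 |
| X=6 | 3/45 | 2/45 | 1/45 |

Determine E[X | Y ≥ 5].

P(Y ≥ 5) = 1/3.
Summing X·P(X=x,Y=y) over the conditioning event gives 53/45.
E[X | Y ≥ 5] = (53/45) / (1/3) = 53/15.

53/15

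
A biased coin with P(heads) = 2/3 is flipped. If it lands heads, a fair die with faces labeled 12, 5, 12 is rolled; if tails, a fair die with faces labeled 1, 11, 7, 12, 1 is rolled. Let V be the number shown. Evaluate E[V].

386/45

E[V | heads] = (12+5+12)/3 = 29/3.
E[V | tails] = (1+11+7+12+1)/5 = 32/5.
By the law of total expectation,
E[V] = (2/3)·(29/3) + (1/3)·(32/5) = 386/45.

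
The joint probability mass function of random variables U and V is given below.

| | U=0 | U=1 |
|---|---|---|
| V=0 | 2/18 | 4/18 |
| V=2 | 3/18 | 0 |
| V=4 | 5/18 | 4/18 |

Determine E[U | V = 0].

2/3

P(V = 0) = 1/3.
Σ U·P over the event = 0·(2/18) + 1·(4/18) = 2/9.
E[U | V = 0] = (2/9) / (1/3) = 2/3.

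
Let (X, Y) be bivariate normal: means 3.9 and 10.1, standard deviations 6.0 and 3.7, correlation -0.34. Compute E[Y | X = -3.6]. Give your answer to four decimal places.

The regression of Y on X has slope ρ·σ_Y/σ_X and passes through (μ_X, μ_Y).
E[Y | X=-3.6] = 10.1 + (-0.34)·(3.7/6.0)·(-3.6 − (3.9)) = 10.1 + (-0.20967)·(-7.5) = 11.6725.

11.6725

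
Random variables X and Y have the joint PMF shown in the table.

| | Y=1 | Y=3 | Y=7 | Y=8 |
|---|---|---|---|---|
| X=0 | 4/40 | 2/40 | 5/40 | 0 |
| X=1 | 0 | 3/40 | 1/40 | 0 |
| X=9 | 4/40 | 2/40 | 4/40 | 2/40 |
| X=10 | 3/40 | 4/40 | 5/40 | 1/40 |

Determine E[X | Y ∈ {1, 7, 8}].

P(Y ∈ {1, 7, 8}) = 29/40.
Summing X·P(X=x,Y=y) over the conditioning event gives 181/40.
E[X | Y ∈ {1, 7, 8}] = (181/40) / (29/40) = 181/29.

181/29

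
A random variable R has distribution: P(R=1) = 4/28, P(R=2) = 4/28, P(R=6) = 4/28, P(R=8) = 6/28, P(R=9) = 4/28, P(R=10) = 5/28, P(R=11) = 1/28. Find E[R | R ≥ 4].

P(R ≥ 4) = 5/7.
Σ over the event: 6·1/7 + 8·3/14 + 9·1/7 + 10·5/28 + 11·1/28 = 169/28.
E[R | R ≥ 4] = (169/28) / (5/7) = 169/20.

169/20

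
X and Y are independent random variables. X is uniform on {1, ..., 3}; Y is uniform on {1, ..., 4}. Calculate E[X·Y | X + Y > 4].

15/2

Outcomes with X + Y > 4: (1,4), (2,3), (2,4), (3,2), (3,3), (3,4), each with probability 1/12.
E[X·Y | X + Y > 4] = (4 + 6 + 8 + 6 + 9 + 12) / 6 = 15/2.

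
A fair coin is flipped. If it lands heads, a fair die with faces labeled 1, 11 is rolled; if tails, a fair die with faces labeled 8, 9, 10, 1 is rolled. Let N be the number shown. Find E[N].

13/2

E[N | heads] = (1+11)/2 = 6.
E[N | tails] = (8+9+10+1)/4 = 7.
E[N] = (1/2)·(6) + (1/2)·(7) = 13/2.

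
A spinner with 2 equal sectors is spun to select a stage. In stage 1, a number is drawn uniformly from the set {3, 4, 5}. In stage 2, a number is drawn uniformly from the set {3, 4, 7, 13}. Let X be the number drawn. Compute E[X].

43/8

E[X | stage 1] = (3+4+5)/3 = 4.
E[X | stage 2] = (3+4+7+13)/4 = 27/4.
E[X] = (1/2)·(4) + (1/2)·(27/4) = 43/8.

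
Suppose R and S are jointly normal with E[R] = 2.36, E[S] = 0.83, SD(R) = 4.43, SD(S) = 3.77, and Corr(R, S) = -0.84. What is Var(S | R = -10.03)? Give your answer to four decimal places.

The conditional variance in a bivariate normal is σ_S²(1 − ρ²), independent of x.
Var(S | R=-10.03) = (3.77)²·(1 − (-0.84)²) = 14.2129·0.2944 = 4.1843.

4.1843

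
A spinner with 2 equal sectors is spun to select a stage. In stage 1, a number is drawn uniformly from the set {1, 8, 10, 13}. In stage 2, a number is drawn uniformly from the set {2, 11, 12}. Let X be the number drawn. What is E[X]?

49/6

E[X | stage 1] = (1+8+10+13)/4 = 8.
E[X | stage 2] = (2+11+12)/3 = 25/3.
By the law of total expectation,
E[X] = (1/2)·(8) + (1/2)·(25/3) = 49/6.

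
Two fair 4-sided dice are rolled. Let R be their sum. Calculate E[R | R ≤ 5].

4

P(R ≤ 5) = 5/8.
Σ over the event: 2·1/16 + 3·1/8 + 4·3/16 + 5·1/4 = 5/2.
E[R | R ≤ 5] = (5/2) / (5/8) = 4.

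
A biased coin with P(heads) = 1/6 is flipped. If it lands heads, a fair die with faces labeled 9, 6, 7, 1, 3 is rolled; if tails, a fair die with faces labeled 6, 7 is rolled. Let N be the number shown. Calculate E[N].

377/60

E[N | heads] = (9+6+7+1+3)/5 = 26/5.
E[N | tails] = (6+7)/2 = 13/2.
By the law of total expectation,
E[N] = (1/6)·(26/5) + (5/6)·(13/2) = 377/60.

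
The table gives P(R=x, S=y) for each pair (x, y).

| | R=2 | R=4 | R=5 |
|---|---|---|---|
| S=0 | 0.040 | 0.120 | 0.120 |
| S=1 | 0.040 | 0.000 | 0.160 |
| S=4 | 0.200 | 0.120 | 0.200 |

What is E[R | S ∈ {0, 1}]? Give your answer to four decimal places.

P(S ∈ {0, 1}) = 0.480.
Summing R·P(R=x,S=y) over the conditioning event gives 2.040.
E[R | S ∈ {0, 1}] = (2.040) / (0.480) = 4.2500.

4.2500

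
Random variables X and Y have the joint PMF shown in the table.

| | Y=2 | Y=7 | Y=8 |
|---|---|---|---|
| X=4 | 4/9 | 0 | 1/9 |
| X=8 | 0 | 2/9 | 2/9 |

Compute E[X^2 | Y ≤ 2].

16

P(Y ≤ 2) = 4/9.
Summing X^2·P(X=x,Y=y) over the conditioning event gives 64/9.
E[X^2 | Y ≤ 2] = (64/9) / (4/9) = 16.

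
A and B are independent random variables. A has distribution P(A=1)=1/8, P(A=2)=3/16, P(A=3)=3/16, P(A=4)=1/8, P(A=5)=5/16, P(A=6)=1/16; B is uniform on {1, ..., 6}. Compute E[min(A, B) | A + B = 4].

11/8

P(A + B = 4) = 1/12.
Summing min(A,B)·P(x,y) over outcomes with A + B = 4 gives 11/96.
E[min(A, B) | A + B = 4] = (11/96) / (1/12) = 11/8.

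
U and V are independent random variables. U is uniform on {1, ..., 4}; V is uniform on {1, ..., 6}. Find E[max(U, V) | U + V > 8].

17/3

Outcomes with U + V > 8: (3,6), (4,5), (4,6), each with probability 1/24.
E[max(U, V) | U + V > 8] = (6 + 5 + 6) / 3 = 17/3.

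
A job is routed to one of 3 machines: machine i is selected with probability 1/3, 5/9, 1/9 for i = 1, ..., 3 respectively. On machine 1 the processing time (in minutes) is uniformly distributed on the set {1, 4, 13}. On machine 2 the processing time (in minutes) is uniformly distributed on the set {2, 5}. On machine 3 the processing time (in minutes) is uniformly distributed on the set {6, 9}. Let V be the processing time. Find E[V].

43/9

E[V | machine 1] = (1+4+13)/3 = 6.
E[V | machine 2] = (2+5)/2 = 7/2.
E[V | machine 3] = (6+9)/2 = 15/2.
E[V] = (1/3)·(6) + (5/9)·(7/2) + (1/9)·(15/2) = 43/9.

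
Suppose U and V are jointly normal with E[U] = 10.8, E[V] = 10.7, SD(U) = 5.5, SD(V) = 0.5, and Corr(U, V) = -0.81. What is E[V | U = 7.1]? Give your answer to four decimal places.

10.9725

The regression of V on U has slope ρ·σ_V/σ_U and passes through (μ_U, μ_V).
E[V | U=7.1] = 10.7 + (-0.81)·(0.5/5.5)·(7.1 − (10.8)) = 10.7 + (-0.073636)·(-3.7) = 10.9725.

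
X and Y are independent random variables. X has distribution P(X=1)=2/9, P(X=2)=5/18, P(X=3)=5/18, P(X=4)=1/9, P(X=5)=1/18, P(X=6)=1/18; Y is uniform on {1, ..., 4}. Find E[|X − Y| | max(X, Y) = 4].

39/22

P(max(X, Y) = 4) = 11/36.
Summing |X−Y|·P(x,y) over outcomes with max(X, Y) = 4 gives 13/24.
E[|X − Y| | max(X, Y) = 4] = (13/24) / (11/36) = 39/22.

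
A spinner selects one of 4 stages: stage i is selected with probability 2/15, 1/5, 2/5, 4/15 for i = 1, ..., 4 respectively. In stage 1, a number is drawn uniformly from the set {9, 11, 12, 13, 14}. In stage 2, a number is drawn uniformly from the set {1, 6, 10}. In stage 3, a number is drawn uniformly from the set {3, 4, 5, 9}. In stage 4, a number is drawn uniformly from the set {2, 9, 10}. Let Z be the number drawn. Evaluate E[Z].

E[Z | stage 1] = (9+11+12+13+14)/5 = 59/5.
E[Z | stage 2] = (1+6+10)/3 = 17/3.
E[Z | stage 3] = (3+4+5+9)/4 = 21/4.
E[Z | stage 4] = (2+9+10)/3 = 7.
By the law of total expectation,
E[Z] = (2/15)·(59/5) + (1/5)·(17/3) + (2/5)·(21/4) + (4/15)·(7) = 1001/150.

1001/150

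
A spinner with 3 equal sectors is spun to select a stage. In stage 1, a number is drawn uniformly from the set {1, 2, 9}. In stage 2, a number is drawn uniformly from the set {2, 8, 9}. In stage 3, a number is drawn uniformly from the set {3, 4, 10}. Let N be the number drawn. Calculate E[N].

E[N | stage 1] = (1+2+9)/3 = 4.
E[N | stage 2] = (2+8+9)/3 = 19/3.
E[N | stage 3] = (3+4+10)/3 = 17/3.
By the law of total expectation,
E[N] = (1/3)·(4) + (1/3)·(19/3) + (1/3)·(17/3) = 16/3.

16/3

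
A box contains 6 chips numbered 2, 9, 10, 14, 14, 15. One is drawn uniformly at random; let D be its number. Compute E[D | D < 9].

2

P(D < 9) = 1/6.
Σ over the event: 2·1/6 = 1/3.
E[D | D < 9] = (1/3) / (1/6) = 2.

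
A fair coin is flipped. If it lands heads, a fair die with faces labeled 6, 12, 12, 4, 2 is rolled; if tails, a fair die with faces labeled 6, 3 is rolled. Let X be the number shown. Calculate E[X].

117/20

E[X | heads] = (6+12+12+4+2)/5 = 36/5.
E[X | tails] = (6+3)/2 = 9/2.
E[X] = (1/2)·(36/5) + (1/2)·(9/2) = 117/20.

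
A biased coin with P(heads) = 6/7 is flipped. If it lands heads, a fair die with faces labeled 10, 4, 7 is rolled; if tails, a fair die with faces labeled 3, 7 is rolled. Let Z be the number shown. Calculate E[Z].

47/7

E[Z | heads] = (10+4+7)/3 = 7.
E[Z | tails] = (3+7)/2 = 5.
By the law of total expectation,
E[Z] = (6/7)·(7) + (1/7)·(5) = 47/7.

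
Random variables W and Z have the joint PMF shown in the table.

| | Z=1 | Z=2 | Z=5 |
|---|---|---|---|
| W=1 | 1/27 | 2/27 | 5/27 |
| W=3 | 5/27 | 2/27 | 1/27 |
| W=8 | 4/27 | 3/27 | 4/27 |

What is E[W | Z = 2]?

P(Z = 2) = 7/27.
Σ W·P over the event = 1·(2/27) + 3·(2/27) + 8·(3/27) = 32/27.
E[W | Z = 2] = (32/27) / (7/27) = 32/7.

32/7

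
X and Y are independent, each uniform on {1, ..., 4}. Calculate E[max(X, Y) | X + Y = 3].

2

Outcomes with X + Y = 3: (1,2), (2,1), each with probability 1/16.
E[max(X, Y) | X + Y = 3] = (2 + 2) / 2 = 2.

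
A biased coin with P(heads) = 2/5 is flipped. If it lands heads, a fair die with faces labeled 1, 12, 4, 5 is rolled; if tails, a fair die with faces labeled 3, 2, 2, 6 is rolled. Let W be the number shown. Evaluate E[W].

83/20

E[W | heads] = (1+12+4+5)/4 = 11/2.
E[W | tails] = (3+2+2+6)/4 = 13/4.
E[W] = (2/5)·(11/2) + (3/5)·(13/4) = 83/20.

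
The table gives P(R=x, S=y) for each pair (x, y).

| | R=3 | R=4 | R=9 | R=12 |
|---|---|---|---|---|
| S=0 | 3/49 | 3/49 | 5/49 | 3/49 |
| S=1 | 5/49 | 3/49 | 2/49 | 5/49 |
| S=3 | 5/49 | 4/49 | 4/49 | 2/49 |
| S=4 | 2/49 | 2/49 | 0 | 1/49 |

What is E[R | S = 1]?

P(S = 1) = 15/49.
Σ R·P over the event = 3·(5/49) + 4·(3/49) + 9·(2/49) + 12·(5/49) = 15/7.
E[R | S = 1] = (15/7) / (15/49) = 7.

7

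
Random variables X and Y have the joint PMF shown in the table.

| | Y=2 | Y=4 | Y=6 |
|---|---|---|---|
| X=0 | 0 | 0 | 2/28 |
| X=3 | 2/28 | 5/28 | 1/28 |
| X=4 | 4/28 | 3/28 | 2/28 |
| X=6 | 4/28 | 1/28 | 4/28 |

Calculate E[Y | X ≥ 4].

P(X ≥ 4) = 9/14.
Σ Y·P over the event = 2·(4/28) + 4·(3/28) + 6·(2/28) + 2·(4/28) + 4·(1/28) + 6·(4/28) = 17/7.
E[Y | X ≥ 4] = (17/7) / (9/14) = 34/9.

34/9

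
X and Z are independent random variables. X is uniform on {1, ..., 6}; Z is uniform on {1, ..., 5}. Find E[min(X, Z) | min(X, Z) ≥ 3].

11/3

P(min(X, Z) ≥ 3) = 2/5.
Summing min(X,Z)·P(x,y) over outcomes with min(X, Z) ≥ 3 gives 22/15.
E[min(X, Z) | min(X, Z) ≥ 3] = (22/15) / (2/5) = 11/3.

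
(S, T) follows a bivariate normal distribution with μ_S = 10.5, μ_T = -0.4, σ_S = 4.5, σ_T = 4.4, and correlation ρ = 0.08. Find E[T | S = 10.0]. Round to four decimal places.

The regression of T on S has slope ρ·σ_T/σ_S and passes through (μ_S, μ_T).
E[T | S=10.0] = -0.4 + (0.08)·(4.4/4.5)·(10.0 − (10.5)) = -0.4 + (0.078222)·(-0.5) = -0.4391.

-0.4391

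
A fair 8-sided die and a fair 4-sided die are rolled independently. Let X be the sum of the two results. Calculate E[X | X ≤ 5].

4

P(X ≤ 5) = 5/16.
Σ over the event: 2·1/32 + 3·1/16 + 4·3/32 + 5·1/8 = 5/4.
E[X | X ≤ 5] = (5/4) / (5/16) = 4.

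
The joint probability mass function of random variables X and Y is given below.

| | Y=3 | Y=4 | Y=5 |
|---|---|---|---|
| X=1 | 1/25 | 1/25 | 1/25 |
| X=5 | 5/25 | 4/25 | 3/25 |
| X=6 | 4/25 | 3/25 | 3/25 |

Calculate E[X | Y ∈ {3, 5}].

84/17

P(Y ∈ {3, 5}) = 17/25.
Summing X·P(X=x,Y=y) over the conditioning event gives 84/25.
E[X | Y ∈ {3, 5}] = (84/25) / (17/25) = 84/17.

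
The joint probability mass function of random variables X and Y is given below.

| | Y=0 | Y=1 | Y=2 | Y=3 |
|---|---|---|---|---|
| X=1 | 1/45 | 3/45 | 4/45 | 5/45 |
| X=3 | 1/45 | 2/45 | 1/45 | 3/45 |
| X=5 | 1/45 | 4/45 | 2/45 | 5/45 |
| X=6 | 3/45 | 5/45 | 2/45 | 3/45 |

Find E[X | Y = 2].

29/9

P(Y = 2) = 1/5.
Summing X·P(X=x,Y=y) over the conditioning event gives 29/45.
E[X | Y = 2] = (29/45) / (1/5) = 29/9.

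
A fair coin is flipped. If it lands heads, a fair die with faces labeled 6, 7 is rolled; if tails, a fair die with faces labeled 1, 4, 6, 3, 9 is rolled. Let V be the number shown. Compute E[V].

111/20

E[V | heads] = (6+7)/2 = 13/2.
E[V | tails] = (1+4+6+3+9)/5 = 23/5.
E[V] = (1/2)·(13/2) + (1/2)·(23/5) = 111/20.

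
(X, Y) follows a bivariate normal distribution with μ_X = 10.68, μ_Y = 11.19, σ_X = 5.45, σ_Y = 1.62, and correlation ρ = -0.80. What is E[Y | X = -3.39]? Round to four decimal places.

The regression of Y on X has slope ρ·σ_Y/σ_X and passes through (μ_X, μ_Y).
E[Y | X=-3.39] = 11.19 + (-0.80)·(1.62/5.45)·(-3.39 − (10.68)) = 11.19 + (-0.2378)·(-14.07) = 14.5358.

14.5358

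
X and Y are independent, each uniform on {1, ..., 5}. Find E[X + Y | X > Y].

Outcomes with X > Y: (2,1), (3,1), (3,2), (4,1), (4,2), (4,3), (5,1), (5,2), (5,3), (5,4), each with probability 1/25.
E[X + Y | X > Y] = (3 + 4 + 5 + 5 + 6 + 7 + 6 + 7 + 8 + 9) / 10 = 6.

6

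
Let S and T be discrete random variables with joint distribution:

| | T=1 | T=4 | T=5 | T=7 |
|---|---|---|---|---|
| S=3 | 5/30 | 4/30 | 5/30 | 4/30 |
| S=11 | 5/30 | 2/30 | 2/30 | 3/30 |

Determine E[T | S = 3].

P(S = 3) = 3/5.
Summing T·P(S=x,T=y) over the conditioning event gives 37/15.
E[T | S = 3] = (37/15) / (3/5) = 37/9.

37/9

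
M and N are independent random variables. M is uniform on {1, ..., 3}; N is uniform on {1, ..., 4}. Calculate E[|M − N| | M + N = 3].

1

Outcomes with M + N = 3: (1,2), (2,1), each with probability 1/12.
E[|M − N| | M + N = 3] = (1 + 1) / 2 = 1.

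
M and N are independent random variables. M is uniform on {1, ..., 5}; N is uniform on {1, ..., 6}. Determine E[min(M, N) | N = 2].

Outcomes with N = 2: (1,2), (2,2), (3,2), (4,2), (5,2), each with probability 1/30.
E[min(M, N) | N = 2] = (1 + 2 + 2 + 2 + 2) / 5 = 9/5.

9/5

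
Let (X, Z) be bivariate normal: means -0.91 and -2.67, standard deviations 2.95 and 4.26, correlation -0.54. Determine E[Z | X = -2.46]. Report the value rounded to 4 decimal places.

The regression of Z on X has slope ρ·σ_Z/σ_X and passes through (μ_X, μ_Z).
E[Z | X=-2.46] = -2.67 + (-0.54)·(4.26/2.95)·(-2.46 − (-0.91)) = -2.67 + (-0.7798)·(-1.55) = -1.4613.

-1.4613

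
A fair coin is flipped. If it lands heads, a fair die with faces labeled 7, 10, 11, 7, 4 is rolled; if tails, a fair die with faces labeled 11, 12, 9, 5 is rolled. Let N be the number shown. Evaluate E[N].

E[N | heads] = (7+10+11+7+4)/5 = 39/5.
E[N | tails] = (11+12+9+5)/4 = 37/4.
E[N] = (1/2)·(39/5) + (1/2)·(37/4) = 341/40.

341/40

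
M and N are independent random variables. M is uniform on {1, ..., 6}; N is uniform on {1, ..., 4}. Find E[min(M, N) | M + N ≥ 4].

47/21

P(M + N ≥ 4) = 7/8.
Summing min(M,N)·P(x,y) over outcomes with M + N ≥ 4 gives 47/24.
E[min(M, N) | M + N ≥ 4] = (47/24) / (7/8) = 47/21.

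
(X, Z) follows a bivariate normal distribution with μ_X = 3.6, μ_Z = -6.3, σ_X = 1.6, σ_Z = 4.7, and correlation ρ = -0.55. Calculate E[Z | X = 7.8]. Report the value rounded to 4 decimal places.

-13.0856

E[Z | X=x] = μ_Z + ρ(σ_Z/σ_X)(x − μ_X) for jointly normal variables.
E[Z | X=7.8] = -6.3 + (-0.55)·(4.7/1.6)·(7.8 − (3.6)) = -6.3 + (-1.61563)·(4.2) = -13.0856.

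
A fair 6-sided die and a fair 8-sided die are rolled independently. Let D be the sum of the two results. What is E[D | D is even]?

P(D is even) = 1/2.
Σ over the event: 2·1/48 + 4·1/16 + 6·5/48 + 8·1/8 + 10·5/48 + 12·1/16 + 14·1/48 = 4.
E[D | D is even] = (4) / (1/2) = 8.

8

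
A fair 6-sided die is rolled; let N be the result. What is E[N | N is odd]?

Given N is odd, N is equally likely to be any of {1, 3, 5}.
E[N | N is odd] = (1 + 3 + 5) / 3 = 3.

3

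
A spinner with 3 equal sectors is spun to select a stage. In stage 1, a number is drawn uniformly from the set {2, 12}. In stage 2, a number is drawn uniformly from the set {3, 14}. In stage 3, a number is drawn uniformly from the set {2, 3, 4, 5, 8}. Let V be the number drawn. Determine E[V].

E[V | stage 1] = (2+12)/2 = 7.
E[V | stage 2] = (3+14)/2 = 17/2.
E[V | stage 3] = (2+3+4+5+8)/5 = 22/5.
E[V] = (1/3)·(7) + (1/3)·(17/2) + (1/3)·(22/5) = 199/30.

199/30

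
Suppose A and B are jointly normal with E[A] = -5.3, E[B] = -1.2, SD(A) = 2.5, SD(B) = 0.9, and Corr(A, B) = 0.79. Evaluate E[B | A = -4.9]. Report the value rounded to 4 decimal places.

-1.0862

E[B | A=x] = μ_B + ρ(σ_B/σ_A)(x − μ_A) for jointly normal variables.
E[B | A=-4.9] = -1.2 + (0.79)·(0.9/2.5)·(-4.9 − (-5.3)) = -1.2 + (0.2844)·(0.4) = -1.0862.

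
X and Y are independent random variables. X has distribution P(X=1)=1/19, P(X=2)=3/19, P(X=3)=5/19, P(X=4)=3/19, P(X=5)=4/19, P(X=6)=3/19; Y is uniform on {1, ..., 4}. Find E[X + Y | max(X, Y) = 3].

P(max(X, Y) = 3) = 1/4.
Summing (X+Y)·P(x,y) over outcomes with max(X, Y) = 3 gives 47/38.
E[X + Y | max(X, Y) = 3] = (47/38) / (1/4) = 94/19.

94/19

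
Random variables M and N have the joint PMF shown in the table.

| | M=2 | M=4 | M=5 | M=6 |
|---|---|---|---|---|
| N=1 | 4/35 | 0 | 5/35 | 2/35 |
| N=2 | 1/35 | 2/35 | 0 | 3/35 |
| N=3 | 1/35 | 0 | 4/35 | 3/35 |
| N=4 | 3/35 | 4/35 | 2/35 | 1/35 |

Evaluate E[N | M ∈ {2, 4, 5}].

33/13

P(M ∈ {2, 4, 5}) = 26/35.
Summing N·P(M=x,N=y) over the conditioning event gives 66/35.
E[N | M ∈ {2, 4, 5}] = (66/35) / (26/35) = 33/13.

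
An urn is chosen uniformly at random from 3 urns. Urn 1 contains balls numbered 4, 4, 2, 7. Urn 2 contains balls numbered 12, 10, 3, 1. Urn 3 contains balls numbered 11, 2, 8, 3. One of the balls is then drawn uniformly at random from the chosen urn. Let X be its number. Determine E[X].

E[X | urn 1] = (4+4+2+7)/4 = 17/4.
E[X | urn 2] = (12+10+3+1)/4 = 13/2.
E[X | urn 3] = (11+2+8+3)/4 = 6.
By the law of total expectation,
E[X] = (1/3)·(17/4) + (1/3)·(13/2) + (1/3)·(6) = 67/12.

67/12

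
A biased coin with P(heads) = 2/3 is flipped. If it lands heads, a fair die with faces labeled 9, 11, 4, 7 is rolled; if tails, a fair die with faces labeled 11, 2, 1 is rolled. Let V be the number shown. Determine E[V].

121/18

E[V | heads] = (9+11+4+7)/4 = 31/4.
E[V | tails] = (11+2+1)/3 = 14/3.
By the law of total expectation,
E[V] = (2/3)·(31/4) + (1/3)·(14/3) = 121/18.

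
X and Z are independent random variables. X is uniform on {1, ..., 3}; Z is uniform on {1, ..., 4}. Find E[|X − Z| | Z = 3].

1

Outcomes with Z = 3: (1,3), (2,3), (3,3), each with probability 1/12.
E[|X − Z| | Z = 3] = (2 + 1 + 0) / 3 = 1.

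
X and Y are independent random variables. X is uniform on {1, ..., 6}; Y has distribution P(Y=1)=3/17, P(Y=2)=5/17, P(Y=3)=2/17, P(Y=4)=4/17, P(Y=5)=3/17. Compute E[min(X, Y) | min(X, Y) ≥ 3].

P(min(X, Y) ≥ 3) = 6/17.
Summing min(X,Y)·P(x,y) over outcomes with min(X, Y) ≥ 3 gives 45/34.
E[min(X, Y) | min(X, Y) ≥ 3] = (45/34) / (6/17) = 15/4.

15/4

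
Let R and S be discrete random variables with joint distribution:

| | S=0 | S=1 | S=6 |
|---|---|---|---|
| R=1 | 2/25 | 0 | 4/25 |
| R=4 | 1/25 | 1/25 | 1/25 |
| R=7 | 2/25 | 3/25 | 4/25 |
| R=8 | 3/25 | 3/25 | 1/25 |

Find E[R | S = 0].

P(S = 0) = 8/25.
Σ R·P over the event = 1·(2/25) + 4·(1/25) + 7·(2/25) + 8·(3/25) = 44/25.
E[R | S = 0] = (44/25) / (8/25) = 11/2.

11/2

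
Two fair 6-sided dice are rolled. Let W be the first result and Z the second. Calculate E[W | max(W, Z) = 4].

22/7

Outcomes with max(W, Z) = 4: (1,4), (2,4), (3,4), (4,1), (4,2), (4,3), (4,4), each with probability 1/36.
E[W | max(W, Z) = 4] = (1 + 2 + 3 + 4 + 4 + 4 + 4) / 7 = 22/7.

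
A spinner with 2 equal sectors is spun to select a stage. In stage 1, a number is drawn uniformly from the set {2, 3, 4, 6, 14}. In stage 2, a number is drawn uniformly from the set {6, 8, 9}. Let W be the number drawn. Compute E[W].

101/15

E[W | stage 1] = (2+3+4+6+14)/5 = 29/5.
E[W | stage 2] = (6+8+9)/3 = 23/3.
E[W] = (1/2)·(29/5) + (1/2)·(23/3) = 101/15.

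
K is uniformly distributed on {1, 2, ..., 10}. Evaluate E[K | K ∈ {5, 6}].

11/2

P(K ∈ {5, 6}) = 1/5.
Σ over the event: 5·1/10 + 6·1/10 = 11/10.
E[K | K ∈ {5, 6}] = (11/10) / (1/5) = 11/2.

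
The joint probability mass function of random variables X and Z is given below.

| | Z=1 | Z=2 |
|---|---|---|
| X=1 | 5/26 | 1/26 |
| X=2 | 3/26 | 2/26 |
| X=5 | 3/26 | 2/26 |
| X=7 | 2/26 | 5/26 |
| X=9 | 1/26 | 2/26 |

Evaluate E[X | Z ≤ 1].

P(Z ≤ 1) = 7/13.
Σ X·P over the event = 1·(5/26) + 2·(3/26) + 5·(3/26) + 7·(2/26) + 9·(1/26) = 49/26.
E[X | Z ≤ 1] = (49/26) / (7/13) = 7/2.

7/2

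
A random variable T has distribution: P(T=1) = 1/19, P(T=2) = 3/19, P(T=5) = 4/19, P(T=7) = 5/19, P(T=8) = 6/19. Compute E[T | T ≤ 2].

7/4

P(T ≤ 2) = 4/19.
Σ over the event: 1·1/19 + 2·3/19 = 7/19.
E[T | T ≤ 2] = (7/19) / (4/19) = 7/4.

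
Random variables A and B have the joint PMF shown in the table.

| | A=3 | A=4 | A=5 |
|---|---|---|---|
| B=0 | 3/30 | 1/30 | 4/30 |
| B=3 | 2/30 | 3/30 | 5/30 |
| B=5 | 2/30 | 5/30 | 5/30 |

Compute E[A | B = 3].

43/10

P(B = 3) = 1/3.
Σ A·P over the event = 3·(2/30) + 4·(3/30) + 5·(5/30) = 43/30.
E[A | B = 3] = (43/30) / (1/3) = 43/10.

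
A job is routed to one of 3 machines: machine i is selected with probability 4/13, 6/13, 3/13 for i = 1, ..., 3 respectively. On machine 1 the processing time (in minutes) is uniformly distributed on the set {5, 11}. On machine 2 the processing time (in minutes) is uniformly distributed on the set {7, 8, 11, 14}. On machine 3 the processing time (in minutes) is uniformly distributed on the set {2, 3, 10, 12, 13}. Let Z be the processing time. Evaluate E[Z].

116/13

E[Z | machine 1] = (5+11)/2 = 8.
E[Z | machine 2] = (7+8+11+14)/4 = 10.
E[Z | machine 3] = (2+3+10+12+13)/5 = 8.
By the law of total expectation,
E[Z] = (4/13)·(8) + (6/13)·(10) + (3/13)·(8) = 116/13.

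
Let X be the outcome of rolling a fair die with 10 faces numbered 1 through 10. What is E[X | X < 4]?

Given X < 4, X is equally likely to be any of {1, 2, 3}.
E[X | X < 4] = (1 + 2 + 3) / 3 = 2.

2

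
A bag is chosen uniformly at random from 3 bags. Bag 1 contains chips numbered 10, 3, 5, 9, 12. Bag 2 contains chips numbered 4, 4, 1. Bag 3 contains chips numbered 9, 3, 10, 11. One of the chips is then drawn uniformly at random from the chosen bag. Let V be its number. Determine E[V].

127/20

E[V | bag 1] = (10+3+5+9+12)/5 = 39/5.
E[V | bag 2] = (4+4+1)/3 = 3.
E[V | bag 3] = (9+3+10+11)/4 = 33/4.
By the law of total expectation,
E[V] = (1/3)·(39/5) + (1/3)·(3) + (1/3)·(33/4) = 127/20.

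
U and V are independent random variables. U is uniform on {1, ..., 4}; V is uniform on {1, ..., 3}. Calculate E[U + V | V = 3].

Outcomes with V = 3: (1,3), (2,3), (3,3), (4,3), each with probability 1/12.
E[U + V | V = 3] = (4 + 5 + 6 + 7) / 4 = 11/2.

11/2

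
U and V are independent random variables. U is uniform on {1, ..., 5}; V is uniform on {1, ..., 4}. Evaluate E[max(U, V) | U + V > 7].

Outcomes with U + V > 7: (4,4), (5,3), (5,4), each with probability 1/20.
E[max(U, V) | U + V > 7] = (4 + 5 + 5) / 3 = 14/3.

14/3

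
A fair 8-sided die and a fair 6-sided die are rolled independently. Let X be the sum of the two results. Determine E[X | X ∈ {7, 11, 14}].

100/11

P(X ∈ {7, 11, 14}) = 11/48.
Σ over the event: 7·1/8 + 11·1/12 + 14·1/48 = 25/12.
E[X | X ∈ {7, 11, 14}] = (25/12) / (11/48) = 100/11.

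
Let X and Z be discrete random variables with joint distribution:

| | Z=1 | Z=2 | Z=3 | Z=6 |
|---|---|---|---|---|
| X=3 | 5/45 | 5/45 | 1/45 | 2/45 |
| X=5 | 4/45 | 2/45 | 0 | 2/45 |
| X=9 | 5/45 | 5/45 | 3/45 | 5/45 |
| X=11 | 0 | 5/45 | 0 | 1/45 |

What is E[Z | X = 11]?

8/3

P(X = 11) = 2/15.
Σ Z·P over the event = 2·(5/45) + 6·(1/45) = 16/45.
E[Z | X = 11] = (16/45) / (2/15) = 8/3.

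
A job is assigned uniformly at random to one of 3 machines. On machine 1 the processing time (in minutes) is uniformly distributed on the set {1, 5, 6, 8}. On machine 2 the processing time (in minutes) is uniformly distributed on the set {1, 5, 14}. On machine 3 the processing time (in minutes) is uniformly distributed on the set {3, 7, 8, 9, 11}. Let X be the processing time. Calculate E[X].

289/45

E[X | machine 1] = (1+5+6+8)/4 = 5.
E[X | machine 2] = (1+5+14)/3 = 20/3.
E[X | machine 3] = (3+7+8+9+11)/5 = 38/5.
E[X] = (1/3)·(5) + (1/3)·(20/3) + (1/3)·(38/5) = 289/45.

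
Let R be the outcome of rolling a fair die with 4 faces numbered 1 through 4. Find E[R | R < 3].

3/2

Given R < 3, R is equally likely to be any of {1, 2}.
E[R | R < 3] = (1 + 2) / 2 = 3/2.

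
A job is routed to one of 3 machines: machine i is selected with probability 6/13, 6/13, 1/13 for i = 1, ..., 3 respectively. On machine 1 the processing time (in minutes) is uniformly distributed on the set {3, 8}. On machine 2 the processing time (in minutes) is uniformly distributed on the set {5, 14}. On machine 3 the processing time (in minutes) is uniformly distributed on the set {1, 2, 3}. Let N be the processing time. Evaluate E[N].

E[N | machine 1] = (3+8)/2 = 11/2.
E[N | machine 2] = (5+14)/2 = 19/2.
E[N | machine 3] = (1+2+3)/3 = 2.
E[N] = (6/13)·(11/2) + (6/13)·(19/2) + (1/13)·(2) = 92/13.

92/13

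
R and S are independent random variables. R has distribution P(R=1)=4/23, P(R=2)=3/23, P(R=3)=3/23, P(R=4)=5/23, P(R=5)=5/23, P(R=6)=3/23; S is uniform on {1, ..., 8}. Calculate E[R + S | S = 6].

220/23

P(S = 6) = 1/8.
Summing (R+S)·P(x,y) over outcomes with S = 6 gives 55/46.
E[R + S | S = 6] = (55/46) / (1/8) = 220/23.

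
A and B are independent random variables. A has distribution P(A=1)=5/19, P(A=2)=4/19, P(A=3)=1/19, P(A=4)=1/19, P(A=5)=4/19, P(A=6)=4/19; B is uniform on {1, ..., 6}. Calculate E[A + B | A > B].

113/15

P(A > B) = 15/38.
Summing (A+B)·P(x,y) over outcomes with A > B gives 113/38.
E[A + B | A > B] = (113/38) / (15/38) = 113/15.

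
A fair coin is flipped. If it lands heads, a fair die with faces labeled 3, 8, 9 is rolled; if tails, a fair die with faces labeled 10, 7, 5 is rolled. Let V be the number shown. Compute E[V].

7

E[V | heads] = (3+8+9)/3 = 20/3.
E[V | tails] = (10+7+5)/3 = 22/3.
By the law of total expectation,
E[V] = (1/2)·(20/3) + (1/2)·(22/3) = 7.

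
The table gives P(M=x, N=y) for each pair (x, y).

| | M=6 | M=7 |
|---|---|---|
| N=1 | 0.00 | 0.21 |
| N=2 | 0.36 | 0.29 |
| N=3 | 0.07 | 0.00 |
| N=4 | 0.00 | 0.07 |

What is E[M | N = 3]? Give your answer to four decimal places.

P(N = 3) = 0.07.
Σ M·P over the event = 6·(0.07) = 0.42.
E[M | N = 3] = (0.42) / (0.07) = 6.0000.

6.0000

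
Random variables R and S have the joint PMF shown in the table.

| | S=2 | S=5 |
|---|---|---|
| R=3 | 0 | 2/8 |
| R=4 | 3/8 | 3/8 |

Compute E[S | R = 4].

7/2

P(R = 4) = 3/4.
Σ S·P over the event = 2·(3/8) + 5·(3/8) = 21/8.
E[S | R = 4] = (21/8) / (3/4) = 7/2.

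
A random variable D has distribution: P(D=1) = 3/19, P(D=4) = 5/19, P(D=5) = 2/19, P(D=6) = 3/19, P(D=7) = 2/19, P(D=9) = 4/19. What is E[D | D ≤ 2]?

1

P(D ≤ 2) = 3/19.
Σ over the event: 1·3/19 = 3/19.
E[D | D ≤ 2] = (3/19) / (3/19) = 1.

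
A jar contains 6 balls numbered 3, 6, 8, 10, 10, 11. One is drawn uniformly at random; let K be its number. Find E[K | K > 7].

P(K > 7) = 2/3.
Σ over the event: 8·1/6 + 10·1/3 + 11·1/6 = 13/2.
E[K | K > 7] = (13/2) / (2/3) = 39/4.

39/4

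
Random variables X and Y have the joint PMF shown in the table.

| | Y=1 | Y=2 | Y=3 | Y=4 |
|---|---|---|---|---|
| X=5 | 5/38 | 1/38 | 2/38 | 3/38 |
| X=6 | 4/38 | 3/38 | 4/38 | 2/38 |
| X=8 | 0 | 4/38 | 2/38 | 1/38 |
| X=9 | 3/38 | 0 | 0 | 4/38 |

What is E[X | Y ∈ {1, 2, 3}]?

P(Y ∈ {1, 2, 3}) = 14/19.
Summing X·P(X=x,Y=y) over the conditioning event gives 181/38.
E[X | Y ∈ {1, 2, 3}] = (181/38) / (14/19) = 181/28.

181/28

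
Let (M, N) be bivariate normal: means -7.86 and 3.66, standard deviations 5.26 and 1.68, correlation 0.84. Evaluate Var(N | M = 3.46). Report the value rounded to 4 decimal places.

For a bivariate normal, Var(N | M=x) = σ_N²(1 − ρ²).
Var(N | M=3.46) = (1.68)²·(1 − (0.84)²) = 2.8224·0.2944 = 0.8309.

0.8309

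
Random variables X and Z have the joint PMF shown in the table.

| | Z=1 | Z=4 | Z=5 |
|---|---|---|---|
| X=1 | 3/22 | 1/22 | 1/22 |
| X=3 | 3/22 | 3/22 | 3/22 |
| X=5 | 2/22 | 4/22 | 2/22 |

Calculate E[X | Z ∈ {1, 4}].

13/4

P(Z ∈ {1, 4}) = 8/11.
Σ X·P over the event = 1·(3/22) + 1·(1/22) + 3·(3/22) + 3·(3/22) + 5·(2/22) + 5·(4/22) = 26/11.
E[X | Z ∈ {1, 4}] = (26/11) / (8/11) = 13/4.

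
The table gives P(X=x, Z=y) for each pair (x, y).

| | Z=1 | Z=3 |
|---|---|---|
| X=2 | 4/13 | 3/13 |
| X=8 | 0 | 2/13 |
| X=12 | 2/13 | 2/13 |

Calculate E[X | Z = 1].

16/3

P(Z = 1) = 6/13.
Σ X·P over the event = 2·(4/13) + 12·(2/13) = 32/13.
E[X | Z = 1] = (32/13) / (6/13) = 16/3.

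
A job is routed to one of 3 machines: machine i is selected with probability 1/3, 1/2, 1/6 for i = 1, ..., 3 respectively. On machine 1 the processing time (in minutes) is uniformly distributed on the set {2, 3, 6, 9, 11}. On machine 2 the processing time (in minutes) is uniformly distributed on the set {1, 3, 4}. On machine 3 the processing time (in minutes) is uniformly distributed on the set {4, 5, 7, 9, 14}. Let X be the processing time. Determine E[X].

47/10

E[X | machine 1] = (2+3+6+9+11)/5 = 31/5.
E[X | machine 2] = (1+3+4)/3 = 8/3.
E[X | machine 3] = (4+5+7+9+14)/5 = 39/5.
E[X] = (1/3)·(31/5) + (1/2)·(8/3) + (1/6)·(39/5) = 47/10.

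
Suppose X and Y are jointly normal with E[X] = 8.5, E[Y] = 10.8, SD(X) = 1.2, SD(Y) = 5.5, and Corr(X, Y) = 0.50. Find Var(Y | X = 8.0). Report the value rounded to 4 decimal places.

22.6875

The conditional variance in a bivariate normal is σ_Y²(1 − ρ²), independent of x.
Var(Y | X=8.0) = (5.5)²·(1 − (0.50)²) = 30.25·0.75 = 22.6875.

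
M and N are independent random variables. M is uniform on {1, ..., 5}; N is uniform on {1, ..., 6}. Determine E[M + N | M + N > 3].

P(M + N > 3) = 9/10.
Summing (M+N)·P(x,y) over outcomes with M + N > 3 gives 187/30.
E[M + N | M + N > 3] = (187/30) / (9/10) = 187/27.

187/27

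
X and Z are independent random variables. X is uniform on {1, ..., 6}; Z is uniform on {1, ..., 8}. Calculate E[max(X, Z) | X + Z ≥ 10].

103/15

P(X + Z ≥ 10) = 5/16.
Summing max(X,Z)·P(x,y) over outcomes with X + Z ≥ 10 gives 103/48.
E[max(X, Z) | X + Z ≥ 10] = (103/48) / (5/16) = 103/15.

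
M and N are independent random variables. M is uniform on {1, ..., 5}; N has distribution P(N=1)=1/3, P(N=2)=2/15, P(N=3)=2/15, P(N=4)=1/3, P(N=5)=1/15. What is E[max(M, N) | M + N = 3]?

P(M + N = 3) = 7/75.
Summing max(M,N)·P(x,y) over outcomes with M + N = 3 gives 14/75.
E[max(M, N) | M + N = 3] = (14/75) / (7/75) = 2.

2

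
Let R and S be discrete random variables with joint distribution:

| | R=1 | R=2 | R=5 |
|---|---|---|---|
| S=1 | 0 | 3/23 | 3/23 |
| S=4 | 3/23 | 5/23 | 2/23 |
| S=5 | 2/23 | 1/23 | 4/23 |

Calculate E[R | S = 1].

7/2

P(S = 1) = 6/23.
Summing R·P(R=x,S=y) over the conditioning event gives 21/23.
E[R | S = 1] = (21/23) / (6/23) = 7/2.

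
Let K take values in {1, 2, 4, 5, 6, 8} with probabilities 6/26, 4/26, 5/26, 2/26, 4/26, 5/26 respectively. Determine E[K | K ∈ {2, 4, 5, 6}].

P(K ∈ {2, 4, 5, 6}) = 15/26.
Σ over the event: 2·2/13 + 4·5/26 + 5·1/13 + 6·2/13 = 31/13.
E[K | K ∈ {2, 4, 5, 6}] = (31/13) / (15/26) = 62/15.

62/15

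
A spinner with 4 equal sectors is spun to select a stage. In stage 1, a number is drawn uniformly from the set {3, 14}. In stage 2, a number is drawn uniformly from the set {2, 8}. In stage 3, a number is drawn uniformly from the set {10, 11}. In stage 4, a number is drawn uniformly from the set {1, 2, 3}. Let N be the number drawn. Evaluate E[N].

E[N | stage 1] = (3+14)/2 = 17/2.
E[N | stage 2] = (2+8)/2 = 5.
E[N | stage 3] = (10+11)/2 = 21/2.
E[N | stage 4] = (1+2+3)/3 = 2.
E[N] = (1/4)·(17/2) + (1/4)·(5) + (1/4)·(21/2) + (1/4)·(2) = 13/2.

13/2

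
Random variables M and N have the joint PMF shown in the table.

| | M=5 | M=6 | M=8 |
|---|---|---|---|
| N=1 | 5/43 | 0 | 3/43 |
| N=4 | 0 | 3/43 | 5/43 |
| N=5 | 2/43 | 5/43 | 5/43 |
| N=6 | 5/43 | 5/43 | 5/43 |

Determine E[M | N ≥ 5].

175/27

P(N ≥ 5) = 27/43.
Σ M·P over the event = 5·(2/43) + 5·(5/43) + 6·(5/43) + 6·(5/43) + 8·(5/43) + 8·(5/43) = 175/43.
E[M | N ≥ 5] = (175/43) / (27/43) = 175/27.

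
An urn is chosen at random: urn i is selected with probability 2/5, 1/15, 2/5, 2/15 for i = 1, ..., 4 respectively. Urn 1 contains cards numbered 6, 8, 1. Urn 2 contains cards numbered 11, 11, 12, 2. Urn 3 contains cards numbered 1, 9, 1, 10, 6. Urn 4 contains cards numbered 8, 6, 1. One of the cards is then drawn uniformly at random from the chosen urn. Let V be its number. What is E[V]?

E[V | urn 1] = (6+8+1)/3 = 5.
E[V | urn 2] = (11+11+12+2)/4 = 9.
E[V | urn 3] = (1+9+1+10+6)/5 = 27/5.
E[V | urn 4] = (8+6+1)/3 = 5.
By the law of total expectation,
E[V] = (2/5)·(5) + (1/15)·(9) + (2/5)·(27/5) + (2/15)·(5) = 407/75.

407/75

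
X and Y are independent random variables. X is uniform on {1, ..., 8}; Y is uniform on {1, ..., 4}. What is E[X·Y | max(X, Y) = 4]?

64/7

P(max(X, Y) = 4) = 7/32.
Summing XY·P(x,y) over outcomes with max(X, Y) = 4 gives 2.
E[X·Y | max(X, Y) = 4] = (2) / (7/32) = 64/7.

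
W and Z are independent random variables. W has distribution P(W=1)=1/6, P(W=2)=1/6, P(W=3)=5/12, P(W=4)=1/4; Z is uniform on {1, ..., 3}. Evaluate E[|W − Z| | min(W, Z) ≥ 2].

4/5

P(min(W, Z) ≥ 2) = 5/9.
Summing |W−Z|·P(x,y) over outcomes with min(W, Z) ≥ 2 gives 4/9.
E[|W − Z| | min(W, Z) ≥ 2] = (4/9) / (5/9) = 4/5.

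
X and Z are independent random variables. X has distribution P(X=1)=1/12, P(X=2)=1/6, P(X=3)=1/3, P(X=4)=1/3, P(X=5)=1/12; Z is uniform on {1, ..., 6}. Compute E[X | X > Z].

48/13

P(X > Z) = 13/36.
Summing X·P(x,y) over outcomes with X > Z gives 4/3.
E[X | X > Z] = (4/3) / (13/36) = 48/13.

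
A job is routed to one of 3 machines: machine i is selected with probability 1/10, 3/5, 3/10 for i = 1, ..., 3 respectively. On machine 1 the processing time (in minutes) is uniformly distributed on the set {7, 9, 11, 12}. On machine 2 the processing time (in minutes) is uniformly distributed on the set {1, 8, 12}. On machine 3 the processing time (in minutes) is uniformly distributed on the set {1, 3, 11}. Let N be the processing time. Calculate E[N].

E[N | machine 1] = (7+9+11+12)/4 = 39/4.
E[N | machine 2] = (1+8+12)/3 = 7.
E[N | machine 3] = (1+3+11)/3 = 5.
By the law of total expectation,
E[N] = (1/10)·(39/4) + (3/5)·(7) + (3/10)·(5) = 267/40.

267/40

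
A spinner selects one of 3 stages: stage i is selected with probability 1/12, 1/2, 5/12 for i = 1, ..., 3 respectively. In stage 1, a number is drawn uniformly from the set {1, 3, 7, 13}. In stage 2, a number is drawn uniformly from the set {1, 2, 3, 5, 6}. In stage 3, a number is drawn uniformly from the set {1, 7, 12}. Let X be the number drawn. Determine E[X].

224/45

E[X | stage 1] = (1+3+7+13)/4 = 6.
E[X | stage 2] = (1+2+3+5+6)/5 = 17/5.
E[X | stage 3] = (1+7+12)/3 = 20/3.
By the law of total expectation,
E[X] = (1/12)·(6) + (1/2)·(17/5) + (5/12)·(20/3) = 224/45.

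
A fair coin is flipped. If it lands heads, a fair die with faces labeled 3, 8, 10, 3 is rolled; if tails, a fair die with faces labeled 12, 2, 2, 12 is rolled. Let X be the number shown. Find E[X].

13/2

E[X | heads] = (3+8+10+3)/4 = 6.
E[X | tails] = (12+2+2+12)/4 = 7.
By the law of total expectation,
E[X] = (1/2)·(6) + (1/2)·(7) = 13/2.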